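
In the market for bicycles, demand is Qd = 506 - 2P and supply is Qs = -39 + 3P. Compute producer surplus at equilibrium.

Equilibrium: 506 - 2P = -39 + 3P gives P* = 109, Q* = 288.
Supply starts at P = 13 (where Qs = 0).
PS = ½(109 − 13)(288) = 13824.

Producer surplus = 13824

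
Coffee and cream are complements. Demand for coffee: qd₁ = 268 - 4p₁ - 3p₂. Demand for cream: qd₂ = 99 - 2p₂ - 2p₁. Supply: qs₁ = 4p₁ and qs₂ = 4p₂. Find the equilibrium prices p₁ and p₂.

Market 1: 268 - 4p₁ - 3p₂ = 4p₁ → 8p₁ + 3p₂ = 268.
Market 2: 6p₂ + 2p₁ = 99.
Eliminating p₂: 6×(1) − 3×(2) gives 42p₁ = 1311, so p₁ = 437/14.
Back-substitute into (2): p₂ = (99 − 2×437/14) / 6 = 128/21.

p₁ = 437/14, p₂ = 128/21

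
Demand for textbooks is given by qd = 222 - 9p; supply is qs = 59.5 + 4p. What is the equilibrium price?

p* = 12.5

Set qd = qs: 222 - 9p = 59.5 + 4p.
162.5 = 13p, so p* = 12.5.
q* = 222 − 9(12.5) = 109.5.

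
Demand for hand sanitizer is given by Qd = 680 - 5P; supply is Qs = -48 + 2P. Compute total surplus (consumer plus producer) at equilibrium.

Total surplus = 8960

Equilibrium: 680 - 5P = -48 + 2P gives P* = 104, Q* = 160.
Demand choke price: P = 136; supply starts at P = 24.
CS = ½(136 − 104)(160) = 2560; PS = ½(104 − 24)(160) = 6400.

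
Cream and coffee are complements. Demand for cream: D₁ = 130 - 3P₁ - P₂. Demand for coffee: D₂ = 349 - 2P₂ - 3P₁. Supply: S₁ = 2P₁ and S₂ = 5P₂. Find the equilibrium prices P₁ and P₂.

Market 1: 130 - 3P₁ - P₂ = 2P₁ → 5P₁ + P₂ = 130.
Market 2: 7P₂ + 3P₁ = 349.
Eliminating P₂: 7×(1) − 1×(2) gives 32P₁ = 561, so P₁ = 17.53125.
Back-substitute into (2): P₂ = (349 − 3×17.53125) / 7 = 42.34375.

P₁ = 17.53125, P₂ = 42.34375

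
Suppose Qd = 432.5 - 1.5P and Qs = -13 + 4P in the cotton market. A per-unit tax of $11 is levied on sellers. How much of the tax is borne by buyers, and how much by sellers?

Buyers bear $8, sellers bear $3

Pre-tax equilibrium: P* = 81, Q* = 311.
Tax on sellers shifts supply to Qs = -13 + 4(P − 11) = -57 + 4P.
432.5 - 1.5P = -57 + 4P gives buyer price Pb = 89; sellers receive Ps = 89 − 11 = 78.
New quantity: Q = 432.5 − 1.5(89) = 299.
Buyer burden = 89 − 81 = 8; seller burden = 81 − 78 = 3.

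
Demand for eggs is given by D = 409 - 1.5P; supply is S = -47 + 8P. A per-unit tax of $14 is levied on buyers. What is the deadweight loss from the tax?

Pre-tax equilibrium: P* = 48, Q* = 337.
Tax on buyers shifts demand to D = 409 − 1.5(P + 14) = 388 - 1.5P.
388 - 1.5P = -47 + 8P gives seller price Ps = 870/19; buyers pay Pb = 870/19 + 14 = 1136/19.
New quantity: Q = 409 − 1.5(1136/19) = 6067/19.
DWL = ½ × 14 × (337 − 6067/19) = 2352/19.

Deadweight loss = 2352/19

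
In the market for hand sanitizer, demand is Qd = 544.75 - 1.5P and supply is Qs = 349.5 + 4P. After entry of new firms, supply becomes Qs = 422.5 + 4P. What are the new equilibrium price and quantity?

P' = 489/22, Q' = 11251/22

Original equilibrium: P* = 35.5, Q* = 491.5.
New equilibrium: 544.75 - 1.5P = 422.5 + 4P, so 122.25 = 5.5P and P' = 489/22; Q' = 544.75 − 1.5(489/22) = 11251/22.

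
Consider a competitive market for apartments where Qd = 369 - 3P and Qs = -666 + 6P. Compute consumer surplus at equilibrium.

Consumer surplus = 96

Equilibrium: 369 - 3P = -666 + 6P gives P* = 115, Q* = 24.
Demand choke price (Qd = 0): P = 123.
CS = ½(123 − 115)(24) = 96.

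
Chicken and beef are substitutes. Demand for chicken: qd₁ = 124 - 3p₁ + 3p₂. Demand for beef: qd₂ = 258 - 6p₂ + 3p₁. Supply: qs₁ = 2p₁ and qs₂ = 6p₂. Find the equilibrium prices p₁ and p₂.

Market 1: 124 - 3p₁ + 3p₂ = 2p₁ → 5p₁ - 3p₂ = 124.
Market 2: 12p₂ - 3p₁ = 258.
Eliminating p₂: 12×(1) + 3×(2) gives 51p₁ = 2262, so p₁ = 754/17.
Back-substitute into (2): p₂ = (258 + 3×754/17) / 12 = 554/17.

p₁ = 754/17, p₂ = 554/17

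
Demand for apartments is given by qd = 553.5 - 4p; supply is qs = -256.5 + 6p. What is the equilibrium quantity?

Set qd = qs: 553.5 - 4p = -256.5 + 6p.
810 = 10p, so p* = 81.
q* = 553.5 − 4(81) = 229.5.

q* = 229.5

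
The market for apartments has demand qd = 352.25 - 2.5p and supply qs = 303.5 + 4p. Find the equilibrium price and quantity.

Set qd = qs: 352.25 - 2.5p = 303.5 + 4p.
48.75 = 6.5p, so p* = 7.5.
q* = 352.25 − 2.5(7.5) = 333.5.

p* = 7.5, q* = 333.5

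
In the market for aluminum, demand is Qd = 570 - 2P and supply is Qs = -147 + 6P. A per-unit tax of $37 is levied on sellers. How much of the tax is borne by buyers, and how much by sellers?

Buyers bear $27.75, sellers bear $9.25

Pre-tax equilibrium: P* = 89.625, Q* = 390.75.
Tax on sellers shifts supply to Qs = -147 + 6(P − 37) = -369 + 6P.
570 - 2P = -369 + 6P gives buyer price Pb = 117.375; sellers receive Ps = 117.375 − 37 = 80.375.
New quantity: Q = 570 − 2(117.375) = 335.25.
Buyer burden = 117.375 − 89.625 = 27.75; seller burden = 89.625 − 80.375 = 9.25.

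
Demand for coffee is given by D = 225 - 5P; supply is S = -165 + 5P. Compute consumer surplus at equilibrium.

Consumer surplus = 90

Equilibrium: 225 - 5P = -165 + 5P gives P* = 39, Q* = 30.
Demand choke price (D = 0): P = 45.
CS = ½(45 − 39)(30) = 90.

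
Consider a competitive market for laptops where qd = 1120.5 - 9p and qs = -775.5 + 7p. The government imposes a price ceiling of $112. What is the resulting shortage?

Equilibrium price would be p* = 118.5, so the ceiling at 112 binds.
At p = 112: qd = 1120.5 − 9(112) = 112.5, qs = -775.5 + 7(112) = 8.5.
Shortage = 112.5 − 8.5 = 104.

Shortage = 104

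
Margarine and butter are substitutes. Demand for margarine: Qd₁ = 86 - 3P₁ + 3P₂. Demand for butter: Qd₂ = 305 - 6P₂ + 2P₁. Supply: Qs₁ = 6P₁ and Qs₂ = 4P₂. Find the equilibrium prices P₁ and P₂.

Market 1: 86 - 3P₁ + 3P₂ = 6P₁ → 9P₁ - 3P₂ = 86.
Market 2: 10P₂ - 2P₁ = 305.
Eliminating P₂: 10×(1) + 3×(2) gives 84P₁ = 1775, so P₁ = 1775/84.
Back-substitute into (2): P₂ = (305 + 2×1775/84) / 10 = 2917/84.

P₁ = 1775/84, P₂ = 2917/84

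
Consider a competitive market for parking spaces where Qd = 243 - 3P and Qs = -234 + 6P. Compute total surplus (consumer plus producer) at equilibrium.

Total surplus = 1764

Equilibrium: 243 - 3P = -234 + 6P gives P* = 53, Q* = 84.
Demand choke price: P = 81; supply starts at P = 39.
CS = ½(81 − 53)(84) = 1176; PS = ½(53 − 39)(84) = 588.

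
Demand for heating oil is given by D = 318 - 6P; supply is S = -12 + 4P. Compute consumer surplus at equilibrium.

Consumer surplus = 1200

Equilibrium: 318 - 6P = -12 + 4P gives P* = 33, Q* = 120.
Demand choke price (D = 0): P = 53.
CS = ½(53 − 33)(120) = 1200.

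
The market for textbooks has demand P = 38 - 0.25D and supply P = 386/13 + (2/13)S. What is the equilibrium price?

Set the two price expressions equal: 38 - 0.25Q = 386/13 + (2/13)Q.
108/13 = (21/52)Q, so Q* = 144/7.
P* = 38 − (0.25)(144/7) = 230/7.

P* = 230/7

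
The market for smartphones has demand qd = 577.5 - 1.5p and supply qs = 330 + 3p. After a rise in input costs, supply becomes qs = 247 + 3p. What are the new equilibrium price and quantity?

p' = 661/9, q' = 1402/3

Original equilibrium: p* = 55, q* = 495.
New equilibrium: 577.5 - 1.5p = 247 + 3p, so 330.5 = 4.5p and p' = 661/9; q' = 577.5 − 1.5(661/9) = 1402/3.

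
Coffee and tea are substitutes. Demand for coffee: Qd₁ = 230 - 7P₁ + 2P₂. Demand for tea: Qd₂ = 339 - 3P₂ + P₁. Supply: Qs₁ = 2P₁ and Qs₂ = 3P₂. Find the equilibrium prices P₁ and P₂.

Market 1: 230 - 7P₁ + 2P₂ = 2P₁ → 9P₁ - 2P₂ = 230.
Market 2: 6P₂ - P₁ = 339.
Eliminating P₂: 6×(1) + 2×(2) gives 52P₁ = 2058, so P₁ = 1029/26.
Back-substitute into (2): P₂ = (339 + 1×1029/26) / 6 = 3281/52.

P₁ = 1029/26, P₂ = 3281/52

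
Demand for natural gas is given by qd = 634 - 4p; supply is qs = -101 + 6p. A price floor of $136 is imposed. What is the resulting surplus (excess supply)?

Surplus = 625

Equilibrium price would be p* = 73.5, so the floor at 136 binds.
At p = 136: qd = 90, qs = 715.
Surplus = 715 − 90 = 625.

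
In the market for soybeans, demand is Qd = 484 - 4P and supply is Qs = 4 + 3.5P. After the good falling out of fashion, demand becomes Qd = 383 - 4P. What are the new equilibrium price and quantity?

Original equilibrium: P* = 64, Q* = 228.
New equilibrium: 383 - 4P = 4 + 3.5P, so 379 = 7.5P and P' = 758/15; Q' = 383 − 4(758/15) = 2713/15.

P' = 758/15, Q' = 2713/15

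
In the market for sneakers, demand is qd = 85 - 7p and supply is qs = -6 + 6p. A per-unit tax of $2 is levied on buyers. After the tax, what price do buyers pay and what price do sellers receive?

Buyers pay 103/13, sellers receive 77/13

Pre-tax equilibrium: p* = 7, q* = 36.
Tax on buyers shifts demand to qd = 85 − 7(p + 2) = 71 - 7p.
71 - 7p = -6 + 6p gives seller price ps = 77/13; buyers pay pb = 77/13 + 2 = 103/13.
New quantity: q = 85 − 7(103/13) = 384/13.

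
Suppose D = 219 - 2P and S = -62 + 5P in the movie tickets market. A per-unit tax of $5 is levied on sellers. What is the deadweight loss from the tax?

Deadweight loss = 125/7

Pre-tax equilibrium: P* = 281/7, Q* = 971/7.
Tax on sellers shifts supply to S = -62 + 5(P − 5) = -87 + 5P.
219 - 2P = -87 + 5P gives buyer price Pb = 306/7; sellers receive Ps = 306/7 − 5 = 271/7.
New quantity: Q = 219 − 2(306/7) = 921/7.
DWL = ½ × 5 × (971/7 − 921/7) = 125/7.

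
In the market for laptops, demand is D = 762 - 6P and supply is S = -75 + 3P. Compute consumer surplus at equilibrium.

Equilibrium: 762 - 6P = -75 + 3P gives P* = 93, Q* = 204.
Demand choke price (D = 0): P = 127.
CS = ½(127 − 93)(204) = 3468.

Consumer surplus = 3468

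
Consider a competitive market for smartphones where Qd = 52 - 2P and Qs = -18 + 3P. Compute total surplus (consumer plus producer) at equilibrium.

Total surplus = 240

Equilibrium: 52 - 2P = -18 + 3P gives P* = 14, Q* = 24.
Demand choke price: P = 26; supply starts at P = 6.
CS = ½(26 − 14)(24) = 144; PS = ½(14 − 6)(24) = 96.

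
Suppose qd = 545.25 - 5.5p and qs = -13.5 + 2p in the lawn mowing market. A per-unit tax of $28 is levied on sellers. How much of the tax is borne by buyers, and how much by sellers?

Pre-tax equilibrium: p* = 74.5, q* = 135.5.
Tax on sellers shifts supply to qs = -13.5 + 2(p − 28) = -69.5 + 2p.
545.25 - 5.5p = -69.5 + 2p gives buyer price pb = 2459/30; sellers receive ps = 2459/30 − 28 = 1619/30.
New quantity: q = 545.25 − 5.5(2459/30) = 2833/30.
Buyer burden = 2459/30 − 74.5 = 112/15; seller burden = 74.5 − 1619/30 = 308/15.

Buyers bear 112/15, sellers bear 308/15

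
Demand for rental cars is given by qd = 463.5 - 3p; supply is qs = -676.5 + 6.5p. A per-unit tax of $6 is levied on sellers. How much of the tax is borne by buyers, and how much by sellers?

Pre-tax equilibrium: p* = 120, q* = 103.5.
Tax on sellers shifts supply to qs = -676.5 + 6.5(p − 6) = -715.5 + 6.5p.
463.5 - 3p = -715.5 + 6.5p gives buyer price pb = 2358/19; sellers receive ps = 2358/19 − 6 = 2244/19.
New quantity: q = 463.5 − 3(2358/19) = 3465/38.
Buyer burden = 2358/19 − 120 = 78/19; seller burden = 120 − 2244/19 = 36/19.

Buyers bear 78/19, sellers bear 36/19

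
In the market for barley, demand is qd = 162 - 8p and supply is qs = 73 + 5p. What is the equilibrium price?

p* = 89/13

Set qd = qs: 162 - 8p = 73 + 5p.
89 = 13p, so p* = 89/13.
q* = 162 − 8(89/13) = 1394/13.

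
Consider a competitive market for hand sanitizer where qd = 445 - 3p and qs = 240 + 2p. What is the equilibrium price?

p* = 41

Set qd = qs: 445 - 3p = 240 + 2p.
205 = 5p, so p* = 41.
q* = 445 − 3(41) = 322.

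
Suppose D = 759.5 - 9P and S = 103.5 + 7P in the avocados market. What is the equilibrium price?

P* = 41

Set D = S: 759.5 - 9P = 103.5 + 7P.
656 = 16P, so P* = 41.
Q* = 759.5 − 9(41) = 390.5.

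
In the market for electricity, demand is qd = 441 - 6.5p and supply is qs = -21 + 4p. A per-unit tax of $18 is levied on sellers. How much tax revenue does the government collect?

Pre-tax equilibrium: p* = 44, q* = 155.
Tax on sellers shifts supply to qs = -21 + 4(p − 18) = -93 + 4p.
441 - 6.5p = -93 + 4p gives buyer price pb = 356/7; sellers receive ps = 356/7 − 18 = 230/7.
New quantity: q = 441 − 6.5(356/7) = 773/7.
Revenue = 18 × 773/7 = 13914/7.

Tax revenue = 13914/7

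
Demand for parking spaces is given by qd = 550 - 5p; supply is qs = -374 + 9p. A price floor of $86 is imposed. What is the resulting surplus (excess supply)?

Surplus = 280

Equilibrium price would be p* = 66, so the floor at 86 binds.
At p = 86: qd = 120, qs = 400.
Surplus = 400 − 120 = 280.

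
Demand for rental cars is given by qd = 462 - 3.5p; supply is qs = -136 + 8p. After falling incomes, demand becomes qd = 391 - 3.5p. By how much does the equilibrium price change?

Δp = -142/23

Original equilibrium: p* = 52, q* = 280.
New equilibrium: 391 - 3.5p = -136 + 8p, so 527 = 11.5p and p' = 1054/23; q' = 391 − 3.5(1054/23) = 5304/23.
Change in price: 1054/23 − 52 = -142/23.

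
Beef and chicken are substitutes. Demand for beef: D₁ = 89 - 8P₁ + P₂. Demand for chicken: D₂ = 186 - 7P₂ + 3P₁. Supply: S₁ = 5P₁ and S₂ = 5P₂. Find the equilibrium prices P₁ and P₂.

P₁ = 418/51, P₂ = 895/51

Market 1: 89 - 8P₁ + P₂ = 5P₁ → 13P₁ - P₂ = 89.
Market 2: 12P₂ - 3P₁ = 186.
Eliminating P₂: 12×(1) + 1×(2) gives 153P₁ = 1254, so P₁ = 418/51.
Back-substitute into (2): P₂ = (186 + 3×418/51) / 12 = 895/51.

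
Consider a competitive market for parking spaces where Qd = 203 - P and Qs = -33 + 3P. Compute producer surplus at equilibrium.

Producer surplus = 3456

Equilibrium: 203 - P = -33 + 3P gives P* = 59, Q* = 144.
Supply starts at P = 11 (where Qs = 0).
PS = ½(59 − 11)(144) = 3456.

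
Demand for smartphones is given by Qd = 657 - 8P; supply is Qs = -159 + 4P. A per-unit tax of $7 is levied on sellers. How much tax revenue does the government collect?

Pre-tax equilibrium: P* = 68, Q* = 113.
Tax on sellers shifts supply to Qs = -159 + 4(P − 7) = -187 + 4P.
657 - 8P = -187 + 4P gives buyer price Pb = 211/3; sellers receive Ps = 211/3 − 7 = 190/3.
New quantity: Q = 657 − 8(211/3) = 283/3.
Revenue = 7 × 283/3 = 1981/3.

Tax revenue = 1981/3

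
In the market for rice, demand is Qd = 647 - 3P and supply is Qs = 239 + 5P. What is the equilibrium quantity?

Q* = 494

Set Qd = Qs: 647 - 3P = 239 + 5P.
408 = 8P, so P* = 51.
Q* = 647 − 3(51) = 494.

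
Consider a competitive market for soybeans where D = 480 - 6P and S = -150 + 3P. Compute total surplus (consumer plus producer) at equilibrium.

Total surplus = 900

Equilibrium: 480 - 6P = -150 + 3P gives P* = 70, Q* = 60.
Demand choke price: P = 80; supply starts at P = 50.
CS = ½(80 − 70)(60) = 300; PS = ½(70 − 50)(60) = 600.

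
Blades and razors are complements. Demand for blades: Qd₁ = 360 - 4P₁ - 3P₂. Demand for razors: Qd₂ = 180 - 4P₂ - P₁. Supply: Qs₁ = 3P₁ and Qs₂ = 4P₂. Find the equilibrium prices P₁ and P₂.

P₁ = 2340/53, P₂ = 900/53

Market 1: 360 - 4P₁ - 3P₂ = 3P₁ → 7P₁ + 3P₂ = 360.
Market 2: 8P₂ + P₁ = 180.
Eliminating P₂: 8×(1) − 3×(2) gives 53P₁ = 2340, so P₁ = 2340/53.
Back-substitute into (2): P₂ = (180 − 1×2340/53) / 8 = 900/53.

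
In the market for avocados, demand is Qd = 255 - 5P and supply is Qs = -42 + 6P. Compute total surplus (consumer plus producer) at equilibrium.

Total surplus = 2640

Equilibrium: 255 - 5P = -42 + 6P gives P* = 27, Q* = 120.
Demand choke price: P = 51; supply starts at P = 7.
CS = ½(51 − 27)(120) = 1440; PS = ½(27 − 7)(120) = 1200.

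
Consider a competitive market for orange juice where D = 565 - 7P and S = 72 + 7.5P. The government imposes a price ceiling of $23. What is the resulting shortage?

Equilibrium price would be P* = 34, so the ceiling at 23 binds.
At P = 23: D = 565 − 7(23) = 404, S = 72 + 7.5(23) = 244.5.
Shortage = 404 − 244.5 = 159.5.

Shortage = 159.5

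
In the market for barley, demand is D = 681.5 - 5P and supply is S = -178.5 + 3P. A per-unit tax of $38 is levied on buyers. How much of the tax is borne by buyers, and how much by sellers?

Pre-tax equilibrium: P* = 107.5, Q* = 144.
Tax on buyers shifts demand to D = 681.5 − 5(P + 38) = 491.5 - 5P.
491.5 - 5P = -178.5 + 3P gives seller price Ps = 83.75; buyers pay Pb = 83.75 + 38 = 121.75.
New quantity: Q = 681.5 − 5(121.75) = 72.75.
Buyer burden = 121.75 − 107.5 = 14.25; seller burden = 107.5 − 83.75 = 23.75.

Buyers bear $14.25, sellers bear $23.75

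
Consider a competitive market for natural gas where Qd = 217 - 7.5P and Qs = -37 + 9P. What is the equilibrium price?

Set Qd = Qs: 217 - 7.5P = -37 + 9P.
254 = 16.5P, so P* = 508/33.
Q* = 217 − 7.5(508/33) = 1117/11.

P* = 508/33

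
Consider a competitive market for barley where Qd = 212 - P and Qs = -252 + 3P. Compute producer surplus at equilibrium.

Equilibrium: 212 - P = -252 + 3P gives P* = 116, Q* = 96.
Supply starts at P = 84 (where Qs = 0).
PS = ½(116 − 84)(96) = 1536.

Producer surplus = 1536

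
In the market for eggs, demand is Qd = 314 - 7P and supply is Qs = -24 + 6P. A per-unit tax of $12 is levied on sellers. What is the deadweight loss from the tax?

Deadweight loss = 3024/13

Pre-tax equilibrium: P* = 26, Q* = 132.
Tax on sellers shifts supply to Qs = -24 + 6(P − 12) = -96 + 6P.
314 - 7P = -96 + 6P gives buyer price Pb = 410/13; sellers receive Ps = 410/13 − 12 = 254/13.
New quantity: Q = 314 − 7(410/13) = 1212/13.
DWL = ½ × 12 × (132 − 1212/13) = 3024/13.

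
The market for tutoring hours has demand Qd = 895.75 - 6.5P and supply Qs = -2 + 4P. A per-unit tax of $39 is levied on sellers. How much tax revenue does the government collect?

Pre-tax equilibrium: P* = 85.5, Q* = 340.
Tax on sellers shifts supply to Qs = -2 + 4(P − 39) = -158 + 4P.
895.75 - 6.5P = -158 + 4P gives buyer price Pb = 1405/14; sellers receive Ps = 1405/14 − 39 = 859/14.
New quantity: Q = 895.75 − 6.5(1405/14) = 1704/7.
Revenue = 39 × 1704/7 = 66456/7.

Tax revenue = 66456/7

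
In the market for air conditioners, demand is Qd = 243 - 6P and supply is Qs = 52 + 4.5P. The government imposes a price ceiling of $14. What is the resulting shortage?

Shortage = 44

Equilibrium price would be P* = 382/21, so the ceiling at 14 binds.
At P = 14: Qd = 243 − 6(14) = 159, Qs = 52 + 4.5(14) = 115.
Shortage = 159 − 115 = 44.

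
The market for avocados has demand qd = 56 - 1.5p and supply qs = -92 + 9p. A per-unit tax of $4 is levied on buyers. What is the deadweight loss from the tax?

Deadweight loss = 72/7

Pre-tax equilibrium: p* = 296/21, q* = 244/7.
Tax on buyers shifts demand to qd = 56 − 1.5(p + 4) = 50 - 1.5p.
50 - 1.5p = -92 + 9p gives seller price ps = 284/21; buyers pay pb = 284/21 + 4 = 368/21.
New quantity: q = 56 − 1.5(368/21) = 208/7.
DWL = ½ × 4 × (244/7 − 208/7) = 72/7.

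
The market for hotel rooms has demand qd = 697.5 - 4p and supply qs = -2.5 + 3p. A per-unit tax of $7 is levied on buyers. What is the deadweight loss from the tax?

Deadweight loss = 42

Pre-tax equilibrium: p* = 100, q* = 297.5.
Tax on buyers shifts demand to qd = 697.5 − 4(p + 7) = 669.5 - 4p.
669.5 - 4p = -2.5 + 3p gives seller price ps = 96; buyers pay pb = 96 + 7 = 103.
New quantity: q = 697.5 − 4(103) = 285.5.
DWL = ½ × 7 × (297.5 − 285.5) = 42.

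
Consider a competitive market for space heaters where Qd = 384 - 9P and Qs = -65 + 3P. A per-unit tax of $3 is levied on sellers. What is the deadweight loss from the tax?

Pre-tax equilibrium: P* = 449/12, Q* = 47.25.
Tax on sellers shifts supply to Qs = -65 + 3(P − 3) = -74 + 3P.
384 - 9P = -74 + 3P gives buyer price Pb = 229/6; sellers receive Ps = 229/6 − 3 = 211/6.
New quantity: Q = 384 − 9(229/6) = 40.5.
DWL = ½ × 3 × (47.25 − 40.5) = 10.125.

Deadweight loss = 10.125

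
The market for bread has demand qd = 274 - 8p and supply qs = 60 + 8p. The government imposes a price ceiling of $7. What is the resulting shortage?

Shortage = 102

Equilibrium price would be p* = 13.375, so the ceiling at 7 binds.
At p = 7: qd = 274 − 8(7) = 218, qs = 60 + 8(7) = 116.
Shortage = 218 − 116 = 102.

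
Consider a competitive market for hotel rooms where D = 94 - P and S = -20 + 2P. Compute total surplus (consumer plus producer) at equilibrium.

Equilibrium: 94 - P = -20 + 2P gives P* = 38, Q* = 56.
Demand choke price: P = 94; supply starts at P = 10.
CS = ½(94 − 38)(56) = 1568; PS = ½(38 − 10)(56) = 784.

Total surplus = 2352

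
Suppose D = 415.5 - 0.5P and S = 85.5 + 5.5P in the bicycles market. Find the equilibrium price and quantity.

P* = 55, Q* = 388

Set D = S: 415.5 - 0.5P = 85.5 + 5.5P.
330 = 6P, so P* = 55.
Q* = 415.5 − 0.5(55) = 388.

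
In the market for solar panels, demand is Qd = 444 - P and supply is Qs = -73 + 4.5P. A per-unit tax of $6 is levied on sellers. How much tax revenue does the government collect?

Pre-tax equilibrium: P* = 94, Q* = 350.
Tax on sellers shifts supply to Qs = -73 + 4.5(P − 6) = -100 + 4.5P.
444 - P = -100 + 4.5P gives buyer price Pb = 1088/11; sellers receive Ps = 1088/11 − 6 = 1022/11.
New quantity: Q = 444 − 1(1088/11) = 3796/11.
Revenue = 6 × 3796/11 = 22776/11.

Tax revenue = 22776/11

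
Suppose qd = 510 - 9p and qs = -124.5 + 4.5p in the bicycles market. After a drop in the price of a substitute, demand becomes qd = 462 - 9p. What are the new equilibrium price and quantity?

Original equilibrium: p* = 47, q* = 87.
New equilibrium: 462 - 9p = -124.5 + 4.5p, so 586.5 = 13.5p and p' = 391/9; q' = 462 − 9(391/9) = 71.

p' = 391/9, q' = 71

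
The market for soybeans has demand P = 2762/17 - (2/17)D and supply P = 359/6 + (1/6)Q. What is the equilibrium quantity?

Set the two price expressions equal: 2762/17 - (2/17)Q = 359/6 + (1/6)Q.
10469/102 = (29/102)Q, so Q* = 361.
P* = 2762/17 − (2/17)(361) = 120.

Q* = 361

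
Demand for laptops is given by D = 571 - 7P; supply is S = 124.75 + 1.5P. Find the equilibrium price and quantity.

Set D = S: 571 - 7P = 124.75 + 1.5P.
446.25 = 8.5P, so P* = 52.5.
Q* = 571 − 7(52.5) = 203.5.

P* = 52.5, Q* = 203.5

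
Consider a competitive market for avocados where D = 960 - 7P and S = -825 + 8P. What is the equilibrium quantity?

Set D = S: 960 - 7P = -825 + 8P.
1785 = 15P, so P* = 119.
Q* = 960 − 7(119) = 127.

Q* = 127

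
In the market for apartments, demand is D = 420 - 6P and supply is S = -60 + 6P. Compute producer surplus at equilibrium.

Producer surplus = 2700

Equilibrium: 420 - 6P = -60 + 6P gives P* = 40, Q* = 180.
Supply starts at P = 10 (where S = 0).
PS = ½(40 − 10)(180) = 2700.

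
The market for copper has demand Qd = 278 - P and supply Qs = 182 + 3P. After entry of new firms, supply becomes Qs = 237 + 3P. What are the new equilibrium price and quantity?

Original equilibrium: P* = 24, Q* = 254.
New equilibrium: 278 - P = 237 + 3P, so 41 = 4P and P' = 10.25; Q' = 278 − 1(10.25) = 267.75.

P' = 10.25, Q' = 267.75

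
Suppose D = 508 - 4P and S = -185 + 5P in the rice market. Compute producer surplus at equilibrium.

Equilibrium: 508 - 4P = -185 + 5P gives P* = 77, Q* = 200.
Supply starts at P = 37 (where S = 0).
PS = ½(77 − 37)(200) = 4000.

Producer surplus = 4000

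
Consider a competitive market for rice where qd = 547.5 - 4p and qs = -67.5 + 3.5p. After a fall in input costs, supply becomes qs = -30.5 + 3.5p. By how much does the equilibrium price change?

Original equilibrium: p* = 82, q* = 219.5.
New equilibrium: 547.5 - 4p = -30.5 + 3.5p, so 578 = 7.5p and p' = 1156/15; q' = 547.5 − 4(1156/15) = 7177/30.
Change in price: 1156/15 − 82 = -74/15.

Δp = -74/15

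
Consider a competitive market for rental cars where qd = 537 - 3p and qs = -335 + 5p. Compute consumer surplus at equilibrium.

Equilibrium: 537 - 3p = -335 + 5p gives p* = 109, q* = 210.
Demand choke price (qd = 0): p = 179.
CS = ½(179 − 109)(210) = 7350.

Consumer surplus = 7350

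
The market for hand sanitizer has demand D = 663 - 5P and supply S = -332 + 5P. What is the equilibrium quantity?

Q* = 165.5

Set D = S: 663 - 5P = -332 + 5P.
995 = 10P, so P* = 99.5.
Q* = 663 − 5(99.5) = 165.5.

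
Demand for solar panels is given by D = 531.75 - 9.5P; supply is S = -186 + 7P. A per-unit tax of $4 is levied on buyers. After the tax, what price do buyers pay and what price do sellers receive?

Buyers pay 2983/66, sellers receive 2719/66

Pre-tax equilibrium: P* = 43.5, Q* = 118.5.
Tax on buyers shifts demand to D = 531.75 − 9.5(P + 4) = 493.75 - 9.5P.
493.75 - 9.5P = -186 + 7P gives seller price Ps = 2719/66; buyers pay Pb = 2719/66 + 4 = 2983/66.
New quantity: Q = 531.75 − 9.5(2983/66) = 6757/66.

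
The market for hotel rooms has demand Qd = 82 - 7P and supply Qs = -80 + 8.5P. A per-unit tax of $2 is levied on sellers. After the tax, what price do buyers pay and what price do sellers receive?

Buyers pay 358/31, sellers receive 296/31

Pre-tax equilibrium: P* = 324/31, Q* = 274/31.
Tax on sellers shifts supply to Qs = -80 + 8.5(P − 2) = -97 + 8.5P.
82 - 7P = -97 + 8.5P gives buyer price Pb = 358/31; sellers receive Ps = 358/31 − 2 = 296/31.
New quantity: Q = 82 − 7(358/31) = 36/31.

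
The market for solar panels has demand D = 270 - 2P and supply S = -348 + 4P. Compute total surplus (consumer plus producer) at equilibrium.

Total surplus = 1536

Equilibrium: 270 - 2P = -348 + 4P gives P* = 103, Q* = 64.
Demand choke price: P = 135; supply starts at P = 87.
CS = ½(135 − 103)(64) = 1024; PS = ½(103 − 87)(64) = 512.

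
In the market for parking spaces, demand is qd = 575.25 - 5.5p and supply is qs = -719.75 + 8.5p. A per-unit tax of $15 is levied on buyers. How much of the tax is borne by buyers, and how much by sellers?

Pre-tax equilibrium: p* = 92.5, q* = 66.5.
Tax on buyers shifts demand to qd = 575.25 − 5.5(p + 15) = 492.75 - 5.5p.
492.75 - 5.5p = -719.75 + 8.5p gives seller price ps = 2425/28; buyers pay pb = 2425/28 + 15 = 2845/28.
New quantity: q = 575.25 − 5.5(2845/28) = 919/56.
Buyer burden = 2845/28 − 92.5 = 255/28; seller burden = 92.5 − 2425/28 = 165/28.

Buyers bear 255/28, sellers bear 165/28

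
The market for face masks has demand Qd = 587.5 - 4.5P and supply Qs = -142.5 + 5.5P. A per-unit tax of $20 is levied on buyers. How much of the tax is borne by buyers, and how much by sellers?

Pre-tax equilibrium: P* = 73, Q* = 259.
Tax on buyers shifts demand to Qd = 587.5 − 4.5(P + 20) = 497.5 - 4.5P.
497.5 - 4.5P = -142.5 + 5.5P gives seller price Ps = 64; buyers pay Pb = 64 + 20 = 84.
New quantity: Q = 587.5 − 4.5(84) = 209.5.
Buyer burden = 84 − 73 = 11; seller burden = 73 − 64 = 9.

Buyers bear $11, sellers bear $9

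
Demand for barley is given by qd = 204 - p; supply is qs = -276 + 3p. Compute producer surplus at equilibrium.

Producer surplus = 1176

Equilibrium: 204 - p = -276 + 3p gives p* = 120, q* = 84.
Supply starts at p = 92 (where qs = 0).
PS = ½(120 − 92)(84) = 1176.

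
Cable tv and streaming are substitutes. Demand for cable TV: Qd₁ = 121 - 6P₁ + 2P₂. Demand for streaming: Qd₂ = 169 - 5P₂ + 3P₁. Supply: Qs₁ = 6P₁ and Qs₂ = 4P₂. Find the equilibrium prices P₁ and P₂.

Market 1: 121 - 6P₁ + 2P₂ = 6P₁ → 12P₁ - 2P₂ = 121.
Market 2: 9P₂ - 3P₁ = 169.
Eliminating P₂: 9×(1) + 2×(2) gives 102P₁ = 1427, so P₁ = 1427/102.
Back-substitute into (2): P₂ = (169 + 3×1427/102) / 9 = 797/34.

P₁ = 1427/102, P₂ = 797/34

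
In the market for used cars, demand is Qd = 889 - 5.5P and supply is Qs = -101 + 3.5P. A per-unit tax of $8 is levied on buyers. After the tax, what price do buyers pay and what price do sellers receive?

Pre-tax equilibrium: P* = 110, Q* = 284.
Tax on buyers shifts demand to Qd = 889 − 5.5(P + 8) = 845 - 5.5P.
845 - 5.5P = -101 + 3.5P gives seller price Ps = 946/9; buyers pay Pb = 946/9 + 8 = 1018/9.
New quantity: Q = 889 − 5.5(1018/9) = 2402/9.

Buyers pay 1018/9, sellers receive 946/9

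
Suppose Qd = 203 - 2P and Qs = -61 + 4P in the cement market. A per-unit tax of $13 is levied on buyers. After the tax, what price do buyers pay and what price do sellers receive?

Pre-tax equilibrium: P* = 44, Q* = 115.
Tax on buyers shifts demand to Qd = 203 − 2(P + 13) = 177 - 2P.
177 - 2P = -61 + 4P gives seller price Ps = 119/3; buyers pay Pb = 119/3 + 13 = 158/3.
New quantity: Q = 203 − 2(158/3) = 293/3.

Buyers pay 158/3, sellers receive 119/3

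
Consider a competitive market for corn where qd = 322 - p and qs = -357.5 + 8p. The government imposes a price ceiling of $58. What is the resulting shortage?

Equilibrium price would be p* = 75.5, so the ceiling at 58 binds.
At p = 58: qd = 322 − 1(58) = 264, qs = -357.5 + 8(58) = 106.5.
Shortage = 264 − 106.5 = 157.5.

Shortage = 157.5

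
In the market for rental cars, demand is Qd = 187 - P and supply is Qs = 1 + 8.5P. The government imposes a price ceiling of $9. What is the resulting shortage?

Shortage = 100.5

Equilibrium price would be P* = 372/19, so the ceiling at 9 binds.
At P = 9: Qd = 187 − 1(9) = 178, Qs = 1 + 8.5(9) = 77.5.
Shortage = 178 − 77.5 = 100.5.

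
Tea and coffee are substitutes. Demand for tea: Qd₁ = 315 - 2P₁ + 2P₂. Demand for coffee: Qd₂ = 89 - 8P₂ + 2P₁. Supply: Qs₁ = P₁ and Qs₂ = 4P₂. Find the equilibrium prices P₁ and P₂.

P₁ = 123.6875, P₂ = 28.03125

Market 1: 315 - 2P₁ + 2P₂ = P₁ → 3P₁ - 2P₂ = 315.
Market 2: 12P₂ - 2P₁ = 89.
Eliminating P₂: 12×(1) + 2×(2) gives 32P₁ = 3958, so P₁ = 123.6875.
Back-substitute into (2): P₂ = (89 + 2×123.6875) / 12 = 28.03125.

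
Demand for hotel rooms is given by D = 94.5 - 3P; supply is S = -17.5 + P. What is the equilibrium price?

P* = 28

Set D = S: 94.5 - 3P = -17.5 + P.
112 = 4P, so P* = 28.
Q* = 94.5 − 3(28) = 10.5.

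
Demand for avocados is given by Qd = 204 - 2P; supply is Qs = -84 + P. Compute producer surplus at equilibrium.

Equilibrium: 204 - 2P = -84 + P gives P* = 96, Q* = 12.
Supply starts at P = 84 (where Qs = 0).
PS = ½(96 − 84)(12) = 72.

Producer surplus = 72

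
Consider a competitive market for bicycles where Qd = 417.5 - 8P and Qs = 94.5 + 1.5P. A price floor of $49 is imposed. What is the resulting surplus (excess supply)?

Equilibrium price would be P* = 34, so the floor at 49 binds.
At P = 49: Qd = 25.5, Qs = 168.
Surplus = 168 − 25.5 = 142.5.

Surplus = 142.5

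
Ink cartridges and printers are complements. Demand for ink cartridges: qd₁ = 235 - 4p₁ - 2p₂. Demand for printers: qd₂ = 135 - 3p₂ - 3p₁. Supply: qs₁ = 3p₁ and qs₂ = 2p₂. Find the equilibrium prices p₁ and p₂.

p₁ = 905/29, p₂ = 240/29

Market 1: 235 - 4p₁ - 2p₂ = 3p₁ → 7p₁ + 2p₂ = 235.
Market 2: 5p₂ + 3p₁ = 135.
Eliminating p₂: 5×(1) − 2×(2) gives 29p₁ = 905, so p₁ = 905/29.
Back-substitute into (2): p₂ = (135 − 3×905/29) / 5 = 240/29.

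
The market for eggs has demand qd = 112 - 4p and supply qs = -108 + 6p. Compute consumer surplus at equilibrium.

Equilibrium: 112 - 4p = -108 + 6p gives p* = 22, q* = 24.
Demand choke price (qd = 0): p = 28.
CS = ½(28 − 22)(24) = 72.

Consumer surplus = 72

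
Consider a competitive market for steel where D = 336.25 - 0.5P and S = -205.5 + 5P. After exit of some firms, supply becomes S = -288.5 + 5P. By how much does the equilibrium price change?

Original equilibrium: P* = 98.5, Q* = 287.
New equilibrium: 336.25 - 0.5P = -288.5 + 5P, so 624.75 = 5.5P and P' = 2499/22; Q' = 336.25 − 0.5(2499/22) = 3074/11.
Change in price: 2499/22 − 98.5 = 166/11.

ΔP = 166/11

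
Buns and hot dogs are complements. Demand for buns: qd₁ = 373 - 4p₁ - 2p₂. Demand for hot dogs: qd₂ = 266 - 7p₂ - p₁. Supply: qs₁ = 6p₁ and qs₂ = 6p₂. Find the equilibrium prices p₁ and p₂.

Market 1: 373 - 4p₁ - 2p₂ = 6p₁ → 10p₁ + 2p₂ = 373.
Market 2: 13p₂ + p₁ = 266.
Eliminating p₂: 13×(1) − 2×(2) gives 128p₁ = 4317, so p₁ = 33.7265625.
Back-substitute into (2): p₂ = (266 − 1×33.7265625) / 13 = 17.8671875.

p₁ = 33.7265625, p₂ = 17.8671875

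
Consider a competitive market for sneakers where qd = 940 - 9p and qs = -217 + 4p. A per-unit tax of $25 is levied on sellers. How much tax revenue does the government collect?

Tax revenue = 22675/13

Pre-tax equilibrium: p* = 89, q* = 139.
Tax on sellers shifts supply to qs = -217 + 4(p − 25) = -317 + 4p.
940 - 9p = -317 + 4p gives buyer price pb = 1257/13; sellers receive ps = 1257/13 − 25 = 932/13.
New quantity: q = 940 − 9(1257/13) = 907/13.
Revenue = 25 × 907/13 = 22675/13.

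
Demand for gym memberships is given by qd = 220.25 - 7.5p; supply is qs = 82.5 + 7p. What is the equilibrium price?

Set qd = qs: 220.25 - 7.5p = 82.5 + 7p.
137.75 = 14.5p, so p* = 9.5.
q* = 220.25 − 7.5(9.5) = 149.

p* = 9.5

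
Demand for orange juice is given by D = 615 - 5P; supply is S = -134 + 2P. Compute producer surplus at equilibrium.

Equilibrium: 615 - 5P = -134 + 2P gives P* = 107, Q* = 80.
Supply starts at P = 67 (where S = 0).
PS = ½(107 − 67)(80) = 1600.

Producer surplus = 1600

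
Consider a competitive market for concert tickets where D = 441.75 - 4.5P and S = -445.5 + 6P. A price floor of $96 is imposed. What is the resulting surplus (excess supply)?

Surplus = 120.75

Equilibrium price would be P* = 84.5, so the floor at 96 binds.
At P = 96: D = 9.75, S = 130.5.
Surplus = 130.5 − 9.75 = 120.75.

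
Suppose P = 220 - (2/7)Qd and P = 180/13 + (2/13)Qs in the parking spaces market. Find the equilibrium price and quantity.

P* = 86, Q* = 469

Set the two price expressions equal: 220 - (2/7)Q = 180/13 + (2/13)Q.
2680/13 = (40/91)Q, so Q* = 469.
P* = 220 − (2/7)(469) = 86.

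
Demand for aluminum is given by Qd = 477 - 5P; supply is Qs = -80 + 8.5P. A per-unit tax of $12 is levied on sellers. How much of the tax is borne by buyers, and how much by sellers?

Buyers bear 68/9, sellers bear 40/9

Pre-tax equilibrium: P* = 1114/27, Q* = 7309/27.
Tax on sellers shifts supply to Qs = -80 + 8.5(P − 12) = -182 + 8.5P.
477 - 5P = -182 + 8.5P gives buyer price Pb = 1318/27; sellers receive Ps = 1318/27 − 12 = 994/27.
New quantity: Q = 477 − 5(1318/27) = 6289/27.
Buyer burden = 1318/27 − 1114/27 = 68/9; seller burden = 1114/27 − 994/27 = 40/9.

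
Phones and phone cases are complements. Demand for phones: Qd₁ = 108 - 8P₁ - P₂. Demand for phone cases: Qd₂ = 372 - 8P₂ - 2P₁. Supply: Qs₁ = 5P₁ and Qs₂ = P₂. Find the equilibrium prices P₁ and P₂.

Market 1: 108 - 8P₁ - P₂ = 5P₁ → 13P₁ + P₂ = 108.
Market 2: 9P₂ + 2P₁ = 372.
Eliminating P₂: 9×(1) − 1×(2) gives 115P₁ = 600, so P₁ = 120/23.
Back-substitute into (2): P₂ = (372 − 2×120/23) / 9 = 924/23.

P₁ = 120/23, P₂ = 924/23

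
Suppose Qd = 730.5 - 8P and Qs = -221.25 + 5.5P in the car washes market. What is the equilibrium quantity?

Set Qd = Qs: 730.5 - 8P = -221.25 + 5.5P.
951.75 = 13.5P, so P* = 70.5.
Q* = 730.5 − 8(70.5) = 166.5.

Q* = 166.5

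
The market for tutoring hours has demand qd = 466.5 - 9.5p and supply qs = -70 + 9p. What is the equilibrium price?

Set qd = qs: 466.5 - 9.5p = -70 + 9p.
536.5 = 18.5p, so p* = 29.
q* = 466.5 − 9.5(29) = 191.

p* = 29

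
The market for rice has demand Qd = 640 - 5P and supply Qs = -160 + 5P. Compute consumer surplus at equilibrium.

Equilibrium: 640 - 5P = -160 + 5P gives P* = 80, Q* = 240.
Demand choke price (Qd = 0): P = 128.
CS = ½(128 − 80)(240) = 5760.

Consumer surplus = 5760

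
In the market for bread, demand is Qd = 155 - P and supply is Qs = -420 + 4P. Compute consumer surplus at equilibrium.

Consumer surplus = 800

Equilibrium: 155 - P = -420 + 4P gives P* = 115, Q* = 40.
Demand choke price (Qd = 0): P = 155.
CS = ½(155 − 115)(40) = 800.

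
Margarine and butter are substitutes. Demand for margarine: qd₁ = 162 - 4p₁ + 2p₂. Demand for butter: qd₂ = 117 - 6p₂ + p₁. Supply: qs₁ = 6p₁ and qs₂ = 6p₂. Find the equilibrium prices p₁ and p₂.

Market 1: 162 - 4p₁ + 2p₂ = 6p₁ → 10p₁ - 2p₂ = 162.
Market 2: 12p₂ - p₁ = 117.
Eliminating p₂: 12×(1) + 2×(2) gives 118p₁ = 2178, so p₁ = 1089/59.
Back-substitute into (2): p₂ = (117 + 1×1089/59) / 12 = 666/59.

p₁ = 1089/59, p₂ = 666/59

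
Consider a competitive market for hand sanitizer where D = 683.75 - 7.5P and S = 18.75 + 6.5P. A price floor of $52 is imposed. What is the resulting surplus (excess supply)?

Surplus = 63

Equilibrium price would be P* = 47.5, so the floor at 52 binds.
At P = 52: D = 293.75, S = 356.75.
Surplus = 356.75 − 293.75 = 63.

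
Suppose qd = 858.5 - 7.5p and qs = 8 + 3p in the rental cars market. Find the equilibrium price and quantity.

p* = 81, q* = 251

Set qd = qs: 858.5 - 7.5p = 8 + 3p.
850.5 = 10.5p, so p* = 81.
q* = 858.5 − 7.5(81) = 251.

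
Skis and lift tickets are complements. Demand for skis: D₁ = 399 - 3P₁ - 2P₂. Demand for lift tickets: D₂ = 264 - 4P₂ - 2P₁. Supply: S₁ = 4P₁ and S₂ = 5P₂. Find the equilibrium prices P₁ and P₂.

P₁ = 3063/59, P₂ = 1050/59

Market 1: 399 - 3P₁ - 2P₂ = 4P₁ → 7P₁ + 2P₂ = 399.
Market 2: 9P₂ + 2P₁ = 264.
Eliminating P₂: 9×(1) − 2×(2) gives 59P₁ = 3063, so P₁ = 3063/59.
Back-substitute into (2): P₂ = (264 − 2×3063/59) / 9 = 1050/59.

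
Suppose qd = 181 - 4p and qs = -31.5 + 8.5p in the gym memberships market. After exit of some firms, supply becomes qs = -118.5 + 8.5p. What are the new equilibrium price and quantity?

Original equilibrium: p* = 17, q* = 113.
New equilibrium: 181 - 4p = -118.5 + 8.5p, so 299.5 = 12.5p and p' = 23.96; q' = 181 − 4(23.96) = 85.16.

p' = 23.96, q' = 85.16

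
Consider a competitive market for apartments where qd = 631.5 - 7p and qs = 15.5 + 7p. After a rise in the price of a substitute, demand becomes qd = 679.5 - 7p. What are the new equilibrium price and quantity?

p' = 332/7, q' = 347.5

Original equilibrium: p* = 44, q* = 323.5.
New equilibrium: 679.5 - 7p = 15.5 + 7p, so 664 = 14p and p' = 332/7; q' = 679.5 − 7(332/7) = 347.5.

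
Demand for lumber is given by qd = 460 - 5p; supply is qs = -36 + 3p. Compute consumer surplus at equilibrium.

Equilibrium: 460 - 5p = -36 + 3p gives p* = 62, q* = 150.
Demand choke price (qd = 0): p = 92.
CS = ½(92 − 62)(150) = 2250.

Consumer surplus = 2250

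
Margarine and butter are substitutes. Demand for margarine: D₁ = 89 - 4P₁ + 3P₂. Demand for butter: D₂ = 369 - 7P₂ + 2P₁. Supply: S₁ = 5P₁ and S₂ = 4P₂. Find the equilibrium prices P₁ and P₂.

Market 1: 89 - 4P₁ + 3P₂ = 5P₁ → 9P₁ - 3P₂ = 89.
Market 2: 11P₂ - 2P₁ = 369.
Eliminating P₂: 11×(1) + 3×(2) gives 93P₁ = 2086, so P₁ = 2086/93.
Back-substitute into (2): P₂ = (369 + 2×2086/93) / 11 = 3499/93.

P₁ = 2086/93, P₂ = 3499/93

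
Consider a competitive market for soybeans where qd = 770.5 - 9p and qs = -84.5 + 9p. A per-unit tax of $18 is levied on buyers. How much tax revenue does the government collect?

Pre-tax equilibrium: p* = 47.5, q* = 343.
Tax on buyers shifts demand to qd = 770.5 − 9(p + 18) = 608.5 - 9p.
608.5 - 9p = -84.5 + 9p gives seller price ps = 38.5; buyers pay pb = 38.5 + 18 = 56.5.
New quantity: q = 770.5 − 9(56.5) = 262.
Revenue = 18 × 262 = 4716.

Tax revenue = 4716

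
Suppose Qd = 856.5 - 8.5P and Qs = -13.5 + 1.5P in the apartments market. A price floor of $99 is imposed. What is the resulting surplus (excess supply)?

Surplus = 120

Equilibrium price would be P* = 87, so the floor at 99 binds.
At P = 99: Qd = 15, Qs = 135.
Surplus = 135 − 15 = 120.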